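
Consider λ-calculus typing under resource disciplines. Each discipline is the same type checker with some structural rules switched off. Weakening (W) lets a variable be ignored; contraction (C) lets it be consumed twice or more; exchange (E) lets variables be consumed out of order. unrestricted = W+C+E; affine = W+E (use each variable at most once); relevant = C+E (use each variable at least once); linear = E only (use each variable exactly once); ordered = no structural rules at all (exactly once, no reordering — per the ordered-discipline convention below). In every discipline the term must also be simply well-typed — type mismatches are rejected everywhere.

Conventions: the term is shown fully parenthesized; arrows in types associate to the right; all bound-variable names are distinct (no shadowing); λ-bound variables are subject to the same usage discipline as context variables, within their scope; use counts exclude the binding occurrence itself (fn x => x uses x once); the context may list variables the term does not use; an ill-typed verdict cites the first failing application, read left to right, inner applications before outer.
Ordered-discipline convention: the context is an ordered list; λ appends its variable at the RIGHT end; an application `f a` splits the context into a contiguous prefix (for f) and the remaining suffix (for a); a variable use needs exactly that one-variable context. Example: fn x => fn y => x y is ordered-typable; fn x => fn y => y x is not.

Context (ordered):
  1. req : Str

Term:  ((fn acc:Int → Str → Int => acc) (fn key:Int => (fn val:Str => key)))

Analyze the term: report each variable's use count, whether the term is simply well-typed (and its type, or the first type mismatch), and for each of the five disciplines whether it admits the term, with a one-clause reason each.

counts: req=0, acc (λ-bound)=1, key (λ-bound)=1, val (λ-bound)=0
left-to-right use order: acc, key
typing: well-typed at Int → Str → Int
ordered: ✗ — req, val never used (weakening)
linear: ✗ — req, val never used (weakening)
affine: ✓ — no duplicate uses among req, acc, key, val
relevant: ✗ — req, val never used (weakening)
unrestricted: ✓ — simply typable at Int → Str → Int; W, C, E all held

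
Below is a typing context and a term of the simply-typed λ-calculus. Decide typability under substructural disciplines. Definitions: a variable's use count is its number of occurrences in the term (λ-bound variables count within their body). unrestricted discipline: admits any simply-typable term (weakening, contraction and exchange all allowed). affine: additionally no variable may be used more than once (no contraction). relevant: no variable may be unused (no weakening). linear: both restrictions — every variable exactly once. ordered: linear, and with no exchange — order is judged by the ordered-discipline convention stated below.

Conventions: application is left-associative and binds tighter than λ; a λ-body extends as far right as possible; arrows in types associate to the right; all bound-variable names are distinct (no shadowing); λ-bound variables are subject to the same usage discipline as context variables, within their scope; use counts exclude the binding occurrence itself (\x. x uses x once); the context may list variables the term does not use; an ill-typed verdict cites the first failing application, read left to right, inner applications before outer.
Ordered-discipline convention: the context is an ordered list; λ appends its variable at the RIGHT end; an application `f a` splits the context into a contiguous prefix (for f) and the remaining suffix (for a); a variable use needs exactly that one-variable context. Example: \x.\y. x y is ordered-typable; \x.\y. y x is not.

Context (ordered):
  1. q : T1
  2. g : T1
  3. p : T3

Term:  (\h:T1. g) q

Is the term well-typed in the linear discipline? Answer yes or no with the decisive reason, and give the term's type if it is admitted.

no — needs weakening: p, h unused
counts: q=1, g=1, p=0, h (λ-bound)=0
uses in reading order: g, q
typing: well-typed — term : T1
summary: ordered ✗ · linear ✗ · affine ✓ · relevant ✗ · unrestricted ✓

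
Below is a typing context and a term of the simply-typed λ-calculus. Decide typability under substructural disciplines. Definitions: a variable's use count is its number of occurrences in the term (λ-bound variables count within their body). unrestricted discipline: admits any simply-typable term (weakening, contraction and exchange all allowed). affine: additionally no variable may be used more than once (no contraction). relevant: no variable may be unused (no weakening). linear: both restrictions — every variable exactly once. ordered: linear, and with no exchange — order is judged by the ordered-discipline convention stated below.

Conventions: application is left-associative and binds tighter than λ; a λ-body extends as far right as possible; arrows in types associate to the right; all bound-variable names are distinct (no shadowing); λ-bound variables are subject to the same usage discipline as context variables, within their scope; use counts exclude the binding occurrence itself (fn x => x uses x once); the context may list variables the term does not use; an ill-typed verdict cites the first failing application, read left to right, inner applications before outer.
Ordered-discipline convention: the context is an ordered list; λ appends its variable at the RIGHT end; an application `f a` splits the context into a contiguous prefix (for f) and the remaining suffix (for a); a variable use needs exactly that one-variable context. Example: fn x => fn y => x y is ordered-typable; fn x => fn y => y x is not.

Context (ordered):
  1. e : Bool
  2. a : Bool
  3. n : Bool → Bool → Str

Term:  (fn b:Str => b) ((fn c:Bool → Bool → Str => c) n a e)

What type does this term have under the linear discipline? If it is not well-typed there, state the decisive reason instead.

term : Str
counts: e: 1×; a: 1×; n: 1×; b [bound]: 1×; c [bound]: 1×
use order (left to right): b, c, n, a, e
typing: well-typed — term : Str
summary: ordered ✗ | linear ✓ | affine ✓ | relevant ✓ | unrestricted ✓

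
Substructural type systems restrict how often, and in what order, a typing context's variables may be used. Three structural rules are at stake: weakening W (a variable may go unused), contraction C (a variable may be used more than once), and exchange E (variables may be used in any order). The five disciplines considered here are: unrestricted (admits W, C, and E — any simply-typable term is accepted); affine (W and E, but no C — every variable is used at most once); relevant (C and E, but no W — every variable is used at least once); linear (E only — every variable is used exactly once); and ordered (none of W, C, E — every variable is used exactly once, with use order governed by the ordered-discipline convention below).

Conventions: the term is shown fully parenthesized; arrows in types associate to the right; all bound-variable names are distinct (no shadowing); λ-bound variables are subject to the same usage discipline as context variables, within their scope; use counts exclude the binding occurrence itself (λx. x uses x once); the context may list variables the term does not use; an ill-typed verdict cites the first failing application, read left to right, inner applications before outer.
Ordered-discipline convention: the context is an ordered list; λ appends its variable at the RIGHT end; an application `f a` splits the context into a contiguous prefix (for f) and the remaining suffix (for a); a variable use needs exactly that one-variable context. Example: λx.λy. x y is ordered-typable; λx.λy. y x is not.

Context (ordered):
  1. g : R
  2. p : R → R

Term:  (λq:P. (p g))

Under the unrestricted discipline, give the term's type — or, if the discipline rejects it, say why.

term : P → R
variable uses: g: 1; p: 1; q (bound): 0
use order (left to right): p, g
typing: well-typed at P → R
summary: ordered ✗ · linear ✗ · affine ✓ · relevant ✗ · unrestricted ✓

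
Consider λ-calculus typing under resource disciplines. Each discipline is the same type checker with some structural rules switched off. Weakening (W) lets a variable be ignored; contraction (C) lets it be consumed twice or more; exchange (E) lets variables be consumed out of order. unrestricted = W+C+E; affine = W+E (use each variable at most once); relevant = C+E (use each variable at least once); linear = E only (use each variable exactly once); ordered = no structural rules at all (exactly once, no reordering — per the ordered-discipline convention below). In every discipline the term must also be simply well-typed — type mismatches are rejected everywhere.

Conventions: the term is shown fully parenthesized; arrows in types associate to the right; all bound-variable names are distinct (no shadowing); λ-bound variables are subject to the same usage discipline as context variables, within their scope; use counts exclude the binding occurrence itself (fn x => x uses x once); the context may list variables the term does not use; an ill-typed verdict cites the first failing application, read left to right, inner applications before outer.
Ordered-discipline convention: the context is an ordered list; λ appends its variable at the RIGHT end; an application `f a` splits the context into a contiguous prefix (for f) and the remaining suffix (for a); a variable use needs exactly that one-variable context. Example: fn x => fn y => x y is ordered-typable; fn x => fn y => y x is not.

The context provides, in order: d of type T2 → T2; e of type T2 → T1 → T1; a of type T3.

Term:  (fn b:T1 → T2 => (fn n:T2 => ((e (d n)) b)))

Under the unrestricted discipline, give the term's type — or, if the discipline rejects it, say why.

not well-typed under unrestricted — a type mismatch blocks all five
usage: d: 1×, e: 1×, a: 0×, b (λ-bound): 1×, n (λ-bound): 1×
use order (left to right): e, d, n, b
typing: ill-typed: an argument T1 → T2 mismatches the expected T1
summary: ordered ✗ · linear ✗ · affine ✗ · relevant ✗ · unrestricted ✗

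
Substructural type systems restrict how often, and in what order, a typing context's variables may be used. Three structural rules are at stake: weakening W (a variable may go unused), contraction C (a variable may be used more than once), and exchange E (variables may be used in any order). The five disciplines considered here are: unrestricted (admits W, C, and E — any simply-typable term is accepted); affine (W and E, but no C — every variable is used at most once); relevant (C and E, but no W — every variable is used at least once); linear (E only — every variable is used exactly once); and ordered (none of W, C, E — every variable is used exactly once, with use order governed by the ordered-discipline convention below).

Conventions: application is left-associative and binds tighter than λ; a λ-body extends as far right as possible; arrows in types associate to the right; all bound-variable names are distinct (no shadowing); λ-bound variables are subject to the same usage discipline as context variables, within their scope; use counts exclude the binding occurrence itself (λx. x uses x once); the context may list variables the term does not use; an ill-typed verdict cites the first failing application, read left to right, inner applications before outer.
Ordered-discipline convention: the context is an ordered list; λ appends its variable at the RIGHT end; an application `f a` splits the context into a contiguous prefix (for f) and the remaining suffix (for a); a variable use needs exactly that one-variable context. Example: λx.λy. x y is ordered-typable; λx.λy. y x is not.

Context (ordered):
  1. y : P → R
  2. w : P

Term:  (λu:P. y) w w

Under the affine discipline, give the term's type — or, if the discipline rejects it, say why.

not well-typed under affine — needs contraction — w ×2
variable uses: y: 1×; w: 2×; u (bound): 0×
order of uses: y, w, w
typing: well-typed at R
summary: ordered ✗, linear ✗, affine ✗, relevant ✗, unrestricted ✓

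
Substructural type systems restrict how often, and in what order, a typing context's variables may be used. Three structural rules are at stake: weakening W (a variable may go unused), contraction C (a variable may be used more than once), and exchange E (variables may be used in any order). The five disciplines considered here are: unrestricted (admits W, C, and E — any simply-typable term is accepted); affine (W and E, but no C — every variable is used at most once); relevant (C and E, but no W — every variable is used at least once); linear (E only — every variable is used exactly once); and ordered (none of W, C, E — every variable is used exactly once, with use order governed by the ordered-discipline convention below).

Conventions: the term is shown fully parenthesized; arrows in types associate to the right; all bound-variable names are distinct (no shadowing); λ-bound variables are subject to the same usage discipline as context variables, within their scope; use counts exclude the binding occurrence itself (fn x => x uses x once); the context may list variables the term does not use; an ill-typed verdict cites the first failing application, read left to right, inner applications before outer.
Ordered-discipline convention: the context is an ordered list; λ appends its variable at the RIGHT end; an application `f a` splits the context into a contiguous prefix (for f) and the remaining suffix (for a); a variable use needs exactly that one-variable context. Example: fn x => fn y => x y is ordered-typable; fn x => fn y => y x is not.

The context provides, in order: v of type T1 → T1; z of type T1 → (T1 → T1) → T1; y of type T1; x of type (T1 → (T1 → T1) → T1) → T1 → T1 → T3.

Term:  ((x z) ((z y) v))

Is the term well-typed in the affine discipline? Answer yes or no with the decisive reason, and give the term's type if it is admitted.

no — needs contraction — z ×2
variable uses: v: 1×; z: 2×; y: 1×; x: 1×
use order (left to right): x, z, z, y, v
typing: ✓ — T1 → T3
summary: ordered ✗; linear ✗; affine ✗; relevant ✓; unrestricted ✓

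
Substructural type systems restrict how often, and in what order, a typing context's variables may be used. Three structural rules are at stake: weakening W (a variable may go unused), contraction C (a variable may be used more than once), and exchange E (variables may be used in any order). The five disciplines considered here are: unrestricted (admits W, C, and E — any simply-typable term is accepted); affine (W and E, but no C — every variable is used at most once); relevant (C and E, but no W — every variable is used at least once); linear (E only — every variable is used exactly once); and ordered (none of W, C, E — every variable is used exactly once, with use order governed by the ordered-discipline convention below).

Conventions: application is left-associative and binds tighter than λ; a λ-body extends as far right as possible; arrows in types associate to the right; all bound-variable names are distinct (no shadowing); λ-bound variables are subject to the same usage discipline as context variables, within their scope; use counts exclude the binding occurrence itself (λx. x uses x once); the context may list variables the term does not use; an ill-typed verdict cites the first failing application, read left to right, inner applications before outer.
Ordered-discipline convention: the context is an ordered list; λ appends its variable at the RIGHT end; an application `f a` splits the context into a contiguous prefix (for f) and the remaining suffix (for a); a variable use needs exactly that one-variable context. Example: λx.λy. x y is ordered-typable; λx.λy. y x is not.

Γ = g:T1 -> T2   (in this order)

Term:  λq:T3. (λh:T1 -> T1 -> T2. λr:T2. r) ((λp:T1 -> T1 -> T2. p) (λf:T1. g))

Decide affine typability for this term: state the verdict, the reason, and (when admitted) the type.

yes — at most one use each (g, q, h, r, p, f); term : T3 -> T2 -> T2
variable uses: g: 1; q (bound): 0; h (bound): 0; r (bound): 1; p (bound): 1; f (bound): 0
left-to-right use order: r, p, g
typing: well-typed at T3 -> T2 -> T2
across the five disciplines: ordered ✗ | linear ✗ | affine ✓ | relevant ✗ | unrestricted ✓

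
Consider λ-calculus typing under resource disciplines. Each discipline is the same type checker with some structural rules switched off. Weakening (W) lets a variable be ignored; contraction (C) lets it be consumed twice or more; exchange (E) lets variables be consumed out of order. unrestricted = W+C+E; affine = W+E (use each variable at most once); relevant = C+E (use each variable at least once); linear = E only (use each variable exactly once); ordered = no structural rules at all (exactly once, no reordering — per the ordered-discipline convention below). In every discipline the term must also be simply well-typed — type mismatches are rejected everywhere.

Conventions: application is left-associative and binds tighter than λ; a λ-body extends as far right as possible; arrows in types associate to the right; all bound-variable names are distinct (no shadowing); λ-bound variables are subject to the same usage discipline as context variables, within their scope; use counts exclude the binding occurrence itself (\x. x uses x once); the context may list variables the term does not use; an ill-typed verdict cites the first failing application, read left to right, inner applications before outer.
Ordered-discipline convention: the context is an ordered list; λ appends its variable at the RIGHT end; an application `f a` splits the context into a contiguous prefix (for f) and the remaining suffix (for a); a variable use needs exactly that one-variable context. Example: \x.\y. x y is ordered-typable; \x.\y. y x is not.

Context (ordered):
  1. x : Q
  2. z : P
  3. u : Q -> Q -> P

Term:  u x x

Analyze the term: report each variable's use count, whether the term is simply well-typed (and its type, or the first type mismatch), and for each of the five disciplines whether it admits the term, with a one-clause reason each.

use counts: x: 2×; z: 0×; u: 1×
order of uses: u, x, x
typing: ✓ — P
ordered: ✗, x ×2 used more than once (contraction); needs weakening: z unused
linear: ✗, x ×2 used more than once (contraction); needs weakening: z unused
affine: ✗, x ×2 used more than once (contraction)
relevant: ✗, needs weakening: z unused
unrestricted: ✓, type-checks (P) and nothing is barred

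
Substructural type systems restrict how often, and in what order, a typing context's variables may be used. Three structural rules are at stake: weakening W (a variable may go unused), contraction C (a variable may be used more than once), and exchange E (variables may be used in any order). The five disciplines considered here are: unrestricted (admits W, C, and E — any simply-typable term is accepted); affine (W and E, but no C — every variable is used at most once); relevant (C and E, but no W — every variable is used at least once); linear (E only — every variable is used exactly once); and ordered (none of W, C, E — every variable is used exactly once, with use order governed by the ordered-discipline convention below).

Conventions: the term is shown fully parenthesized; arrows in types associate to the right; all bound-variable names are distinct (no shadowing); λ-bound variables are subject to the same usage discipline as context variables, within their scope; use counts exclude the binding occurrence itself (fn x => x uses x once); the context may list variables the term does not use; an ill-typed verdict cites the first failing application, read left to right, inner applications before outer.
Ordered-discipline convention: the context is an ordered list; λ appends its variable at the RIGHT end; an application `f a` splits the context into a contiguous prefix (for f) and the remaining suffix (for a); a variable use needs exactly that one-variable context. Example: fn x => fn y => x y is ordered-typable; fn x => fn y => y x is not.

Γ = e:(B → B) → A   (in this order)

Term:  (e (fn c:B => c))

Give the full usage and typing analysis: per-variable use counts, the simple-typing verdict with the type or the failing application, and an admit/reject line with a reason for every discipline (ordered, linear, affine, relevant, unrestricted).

usage: e: 1; c (bound): 1
uses in reading order: e, c
typing: well-typed at A
ordered: ✓ — one use each (e, c); ordered split holds
linear: ✓ — each of e, c used exactly once
affine: ✓ — none of e, c used more than once
relevant: ✓ — e, c: all used, weakening unneeded
unrestricted: ✓ — simply typable at A; W, C, E all held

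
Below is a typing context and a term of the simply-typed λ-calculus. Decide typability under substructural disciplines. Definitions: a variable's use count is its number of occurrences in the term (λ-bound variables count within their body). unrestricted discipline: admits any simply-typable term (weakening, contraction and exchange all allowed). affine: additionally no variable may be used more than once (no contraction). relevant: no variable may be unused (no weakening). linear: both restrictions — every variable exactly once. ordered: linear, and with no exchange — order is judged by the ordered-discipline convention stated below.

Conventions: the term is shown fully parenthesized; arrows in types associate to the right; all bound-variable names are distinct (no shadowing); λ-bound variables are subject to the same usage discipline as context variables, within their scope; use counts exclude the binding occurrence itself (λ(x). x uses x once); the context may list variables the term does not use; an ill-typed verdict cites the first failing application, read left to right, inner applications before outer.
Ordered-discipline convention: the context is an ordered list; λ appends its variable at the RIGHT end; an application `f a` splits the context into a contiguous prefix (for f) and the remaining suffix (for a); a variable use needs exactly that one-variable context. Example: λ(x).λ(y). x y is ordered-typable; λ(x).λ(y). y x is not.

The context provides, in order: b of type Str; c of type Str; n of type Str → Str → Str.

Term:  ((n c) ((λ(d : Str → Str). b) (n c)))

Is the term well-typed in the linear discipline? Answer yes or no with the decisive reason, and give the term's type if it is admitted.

no — repeated use of c ×2, n ×2; d left unused
counts: b=1, c=2, n=2, d [bound]=0
left-to-right use order: n, c, b, n, c
typing: well-typed — term : Str
across the five disciplines: ordered ✗, linear ✗, affine ✗, relevant ✗, unrestricted ✓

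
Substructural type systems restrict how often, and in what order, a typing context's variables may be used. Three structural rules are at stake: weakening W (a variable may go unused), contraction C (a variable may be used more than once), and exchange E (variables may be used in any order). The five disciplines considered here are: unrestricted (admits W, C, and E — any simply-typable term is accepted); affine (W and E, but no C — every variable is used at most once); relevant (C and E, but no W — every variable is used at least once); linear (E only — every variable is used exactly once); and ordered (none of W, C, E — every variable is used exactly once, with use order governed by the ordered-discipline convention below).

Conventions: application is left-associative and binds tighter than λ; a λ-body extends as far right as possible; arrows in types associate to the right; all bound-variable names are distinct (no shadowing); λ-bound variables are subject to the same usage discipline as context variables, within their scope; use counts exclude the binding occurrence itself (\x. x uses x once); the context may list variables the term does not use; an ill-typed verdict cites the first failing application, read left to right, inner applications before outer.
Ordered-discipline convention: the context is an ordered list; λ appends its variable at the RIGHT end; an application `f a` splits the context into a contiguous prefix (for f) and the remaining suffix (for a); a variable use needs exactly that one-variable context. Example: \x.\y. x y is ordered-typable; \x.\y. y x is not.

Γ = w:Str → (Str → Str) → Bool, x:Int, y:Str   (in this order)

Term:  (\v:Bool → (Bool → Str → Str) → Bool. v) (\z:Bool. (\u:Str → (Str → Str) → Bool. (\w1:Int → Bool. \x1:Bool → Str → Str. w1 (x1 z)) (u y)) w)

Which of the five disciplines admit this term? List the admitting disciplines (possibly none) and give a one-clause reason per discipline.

admitted in: none
use counts: w: 1×, x: 0×, y: 1×, v (λ-bound): 1×, z (λ-bound): 1×, u (λ-bound): 1×, w1 (λ-bound): 1×, x1 (λ-bound): 1×
order of uses: v, w1, x1, z, u, y, w
typing: ill-typed: an argument Str → Str mismatches the expected Int
ordered ✗ (not simply typable)
linear ✗ (fails simple typing)
affine ✗ (a type mismatch blocks all five)
relevant ✗ (the type mismatch rejects it)
unrestricted ✗ (not simply typable)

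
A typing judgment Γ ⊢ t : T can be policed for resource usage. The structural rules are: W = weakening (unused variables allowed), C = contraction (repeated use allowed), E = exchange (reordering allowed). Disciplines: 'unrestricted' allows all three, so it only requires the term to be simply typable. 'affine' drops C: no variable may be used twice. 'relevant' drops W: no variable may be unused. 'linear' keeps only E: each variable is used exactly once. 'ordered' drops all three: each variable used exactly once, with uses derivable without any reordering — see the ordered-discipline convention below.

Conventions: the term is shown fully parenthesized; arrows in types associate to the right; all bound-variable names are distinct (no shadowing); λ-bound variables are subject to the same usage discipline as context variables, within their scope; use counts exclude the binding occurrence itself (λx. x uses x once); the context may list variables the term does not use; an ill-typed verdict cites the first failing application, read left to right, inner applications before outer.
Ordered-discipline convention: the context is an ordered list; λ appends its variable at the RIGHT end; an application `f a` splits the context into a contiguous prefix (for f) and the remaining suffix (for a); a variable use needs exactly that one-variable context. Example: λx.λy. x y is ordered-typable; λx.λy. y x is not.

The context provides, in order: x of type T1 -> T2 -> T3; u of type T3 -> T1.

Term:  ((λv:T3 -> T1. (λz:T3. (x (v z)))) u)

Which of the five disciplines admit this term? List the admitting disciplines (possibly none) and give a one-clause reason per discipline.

admitted by: ordered, linear, affine, relevant, unrestricted
counts: x: 1; u: 1; v [bound]: 1; z [bound]: 1
order of uses: x, v, z, u
typing: well-typed — term : T3 -> T2 -> T3
ordered ✓ (one use each (x, u, v, z); ordered split holds)
linear ✓ (exactly-once usage across x, u, v, z)
affine ✓ (at most one use each (x, u, v, z))
relevant ✓ (at least one use each (x, u, v, z))
unrestricted ✓ (type-checks (T3 -> T2 -> T3) and nothing is barred)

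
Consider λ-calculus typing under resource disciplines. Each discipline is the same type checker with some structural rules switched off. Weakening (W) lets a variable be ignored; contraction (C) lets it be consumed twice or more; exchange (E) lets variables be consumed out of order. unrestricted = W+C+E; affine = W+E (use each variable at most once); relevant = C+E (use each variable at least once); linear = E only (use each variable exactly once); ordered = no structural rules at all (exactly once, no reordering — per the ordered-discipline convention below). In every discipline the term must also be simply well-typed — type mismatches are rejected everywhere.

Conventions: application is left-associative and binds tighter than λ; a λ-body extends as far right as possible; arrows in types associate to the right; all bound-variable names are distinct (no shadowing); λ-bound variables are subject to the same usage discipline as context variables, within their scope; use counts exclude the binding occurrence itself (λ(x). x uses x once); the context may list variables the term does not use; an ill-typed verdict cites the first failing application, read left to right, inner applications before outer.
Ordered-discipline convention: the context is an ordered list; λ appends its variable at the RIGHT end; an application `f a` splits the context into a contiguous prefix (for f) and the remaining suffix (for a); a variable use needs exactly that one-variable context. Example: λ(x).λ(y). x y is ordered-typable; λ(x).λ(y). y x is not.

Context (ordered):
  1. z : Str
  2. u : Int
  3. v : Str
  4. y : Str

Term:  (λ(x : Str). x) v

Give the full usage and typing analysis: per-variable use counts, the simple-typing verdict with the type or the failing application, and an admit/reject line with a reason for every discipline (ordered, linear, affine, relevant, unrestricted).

use counts: z: 0×, u: 0×, v: 1×, y: 0×, x [bound]: 1×
use order (left to right): x, v
typing: well-typed — term : Str
ordered ✗ (z, u, y never used (weakening))
linear ✗ (z, u, y never used (weakening))
affine ✓ (none of z, u, v, y, x used more than once)
relevant ✗ (z, u, y never used (weakening))
unrestricted ✓ (well-typed at Str; no restrictions here)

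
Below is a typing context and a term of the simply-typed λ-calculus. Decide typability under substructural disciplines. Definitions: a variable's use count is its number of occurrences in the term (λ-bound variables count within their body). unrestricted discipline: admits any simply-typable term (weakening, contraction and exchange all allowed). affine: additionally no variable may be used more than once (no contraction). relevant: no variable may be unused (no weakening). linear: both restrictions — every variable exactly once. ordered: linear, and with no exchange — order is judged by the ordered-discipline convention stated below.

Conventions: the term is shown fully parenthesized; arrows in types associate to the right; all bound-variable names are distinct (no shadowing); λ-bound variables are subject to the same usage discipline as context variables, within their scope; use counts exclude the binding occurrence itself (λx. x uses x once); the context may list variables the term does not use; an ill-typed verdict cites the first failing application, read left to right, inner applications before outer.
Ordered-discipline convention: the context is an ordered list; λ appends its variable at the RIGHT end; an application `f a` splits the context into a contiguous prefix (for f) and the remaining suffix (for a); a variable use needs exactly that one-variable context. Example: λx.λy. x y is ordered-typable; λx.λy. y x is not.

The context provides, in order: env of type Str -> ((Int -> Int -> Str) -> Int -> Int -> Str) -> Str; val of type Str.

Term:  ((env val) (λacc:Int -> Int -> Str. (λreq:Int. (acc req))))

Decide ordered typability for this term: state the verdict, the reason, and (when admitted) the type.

yes — one use each (env, val, acc, req); ordered split holds; term : Str
use counts: env=1; val=1; acc (λ-bound)=1; req (λ-bound)=1
use order (left to right): env, val, acc, req
typing: well-typed — term : Str
summary: ordered ✓; linear ✓; affine ✓; relevant ✓; unrestricted ✓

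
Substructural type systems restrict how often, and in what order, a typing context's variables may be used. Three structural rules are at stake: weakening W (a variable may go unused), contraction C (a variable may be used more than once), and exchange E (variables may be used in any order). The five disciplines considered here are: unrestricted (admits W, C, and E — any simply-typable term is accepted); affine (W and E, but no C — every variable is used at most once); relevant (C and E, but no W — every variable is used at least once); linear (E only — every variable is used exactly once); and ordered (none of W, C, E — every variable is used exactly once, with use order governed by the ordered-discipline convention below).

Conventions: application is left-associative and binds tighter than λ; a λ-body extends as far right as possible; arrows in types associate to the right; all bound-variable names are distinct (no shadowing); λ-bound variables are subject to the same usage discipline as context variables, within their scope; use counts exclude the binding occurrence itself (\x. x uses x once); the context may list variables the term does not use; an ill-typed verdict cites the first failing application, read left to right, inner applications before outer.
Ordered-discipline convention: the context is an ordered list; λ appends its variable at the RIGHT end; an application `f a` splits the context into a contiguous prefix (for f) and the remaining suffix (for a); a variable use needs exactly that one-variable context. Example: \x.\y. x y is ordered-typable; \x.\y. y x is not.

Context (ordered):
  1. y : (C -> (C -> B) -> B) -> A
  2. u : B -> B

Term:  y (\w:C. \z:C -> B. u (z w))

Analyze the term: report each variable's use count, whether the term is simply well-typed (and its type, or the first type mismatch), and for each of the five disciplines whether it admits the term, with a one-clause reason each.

usage: y: 1×; u: 1×; w (λ-bound): 1×; z (λ-bound): 1×
use order (left to right): y, u, z, w
typing: well-typed at A
ordered: ✗, needs exchange: uses follow y, u, z, w
linear: ✓, exactly-once usage across y, u, w, z
affine: ✓, no duplicate uses among y, u, w, z
relevant: ✓, none of y, u, w, z goes unused
unrestricted: ✓, type-checks (A) and nothing is barred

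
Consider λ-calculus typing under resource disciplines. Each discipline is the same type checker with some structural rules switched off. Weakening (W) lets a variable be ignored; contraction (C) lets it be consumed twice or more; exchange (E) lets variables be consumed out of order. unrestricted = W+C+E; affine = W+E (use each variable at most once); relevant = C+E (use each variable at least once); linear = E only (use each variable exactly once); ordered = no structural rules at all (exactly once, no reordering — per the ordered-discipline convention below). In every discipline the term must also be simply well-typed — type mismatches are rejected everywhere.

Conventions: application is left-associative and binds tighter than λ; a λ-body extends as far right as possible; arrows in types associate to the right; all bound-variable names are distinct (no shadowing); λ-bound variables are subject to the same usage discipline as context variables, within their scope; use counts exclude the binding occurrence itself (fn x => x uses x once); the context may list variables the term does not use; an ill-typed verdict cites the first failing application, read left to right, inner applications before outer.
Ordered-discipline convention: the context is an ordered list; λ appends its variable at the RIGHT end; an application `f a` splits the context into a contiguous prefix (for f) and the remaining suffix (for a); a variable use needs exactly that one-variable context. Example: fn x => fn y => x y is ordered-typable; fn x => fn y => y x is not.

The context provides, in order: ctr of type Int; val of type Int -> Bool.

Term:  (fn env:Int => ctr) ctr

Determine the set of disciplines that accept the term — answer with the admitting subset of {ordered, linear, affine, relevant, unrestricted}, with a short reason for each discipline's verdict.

admitted by: unrestricted
counts: ctr=2, val=0, env (λ-bound)=0
order of uses: ctr, ctr
typing: well-typed at Int
ordered ✗ (repeated use of ctr ×2; val, env never used (weakening))
linear ✗ (repeated use of ctr ×2; val, env never used (weakening))
affine ✗ (repeated use of ctr ×2)
relevant ✗ (val, env never used (weakening))
unrestricted ✓ (type-checks (Int) and nothing is barred)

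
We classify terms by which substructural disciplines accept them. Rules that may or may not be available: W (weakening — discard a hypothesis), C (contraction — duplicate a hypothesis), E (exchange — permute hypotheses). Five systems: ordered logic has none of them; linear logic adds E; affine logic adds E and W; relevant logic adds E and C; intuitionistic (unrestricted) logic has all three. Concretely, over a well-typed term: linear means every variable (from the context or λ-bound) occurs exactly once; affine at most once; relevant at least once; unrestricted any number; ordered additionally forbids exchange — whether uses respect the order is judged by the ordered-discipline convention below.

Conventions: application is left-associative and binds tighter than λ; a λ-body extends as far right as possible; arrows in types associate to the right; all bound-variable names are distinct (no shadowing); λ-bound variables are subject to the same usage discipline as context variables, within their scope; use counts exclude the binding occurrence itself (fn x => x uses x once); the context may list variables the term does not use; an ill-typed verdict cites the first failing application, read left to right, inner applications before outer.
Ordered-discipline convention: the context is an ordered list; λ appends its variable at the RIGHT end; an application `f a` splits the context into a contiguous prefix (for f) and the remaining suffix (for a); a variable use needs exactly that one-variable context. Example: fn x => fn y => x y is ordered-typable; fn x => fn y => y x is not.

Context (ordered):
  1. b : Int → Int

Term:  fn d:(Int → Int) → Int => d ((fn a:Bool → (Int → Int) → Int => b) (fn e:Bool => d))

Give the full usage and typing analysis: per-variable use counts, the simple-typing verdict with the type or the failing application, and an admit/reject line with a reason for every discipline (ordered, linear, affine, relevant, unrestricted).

counts: b: 1×; d (bound): 2×; a (bound): 0×; e (bound): 0×
use order (left to right): d, b, d
typing: ✓ — ((Int → Int) → Int) → Int
ordered: ✗, needs contraction — d ×2; needs weakening: a, e unused
linear: ✗, needs contraction — d ×2; needs weakening: a, e unused
affine: ✗, needs contraction — d ×2
relevant: ✗, needs weakening: a, e unused
unrestricted: ✓, simply typable at ((Int → Int) → Int) → Int; W, C, E all held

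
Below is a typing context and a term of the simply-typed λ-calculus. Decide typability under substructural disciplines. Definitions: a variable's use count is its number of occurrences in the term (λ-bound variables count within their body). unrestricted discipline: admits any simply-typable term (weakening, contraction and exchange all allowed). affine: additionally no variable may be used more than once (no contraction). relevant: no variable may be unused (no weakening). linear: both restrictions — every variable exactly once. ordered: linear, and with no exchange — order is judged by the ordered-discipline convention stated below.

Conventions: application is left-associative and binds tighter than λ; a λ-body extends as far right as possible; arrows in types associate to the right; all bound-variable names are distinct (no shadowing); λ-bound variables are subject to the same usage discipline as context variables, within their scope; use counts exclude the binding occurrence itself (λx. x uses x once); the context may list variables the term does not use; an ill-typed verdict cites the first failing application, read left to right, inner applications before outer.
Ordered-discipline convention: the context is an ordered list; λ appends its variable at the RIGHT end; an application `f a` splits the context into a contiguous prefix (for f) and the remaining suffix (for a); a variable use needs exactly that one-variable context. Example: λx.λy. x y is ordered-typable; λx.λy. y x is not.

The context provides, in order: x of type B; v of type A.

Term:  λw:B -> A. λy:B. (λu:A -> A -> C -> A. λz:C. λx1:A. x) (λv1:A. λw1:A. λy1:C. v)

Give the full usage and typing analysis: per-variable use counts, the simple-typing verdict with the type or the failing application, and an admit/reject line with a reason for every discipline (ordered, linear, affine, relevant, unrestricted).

use counts: x ×1; v ×1; w [bound] ×0; y [bound] ×0; u [bound] ×0; z [bound] ×0; x1 [bound] ×0; v1 [bound] ×0; w1 [bound] ×0; y1 [bound] ×0
uses in reading order: x, v
typing: the term checks, with type (B -> A) -> B -> C -> A -> B
ordered ✗ (needs weakening: w, y, u, z, x1, v1, w1, y1 unused)
linear ✗ (needs weakening: w, y, u, z, x1, v1, w1, y1 unused)
affine ✓ (x, v, w, y, u, z, x1, v1, w1, y1: no repeats, contraction unneeded)
relevant ✗ (needs weakening: w, y, u, z, x1, v1, w1, y1 unused)
unrestricted ✓ (simply typable at (B -> A) -> B -> C -> A -> B; W, C, E all held)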